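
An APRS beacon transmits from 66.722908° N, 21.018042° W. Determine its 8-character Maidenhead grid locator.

HP96lr73

Offset from 180°W / 90°S: lon 158.98196°, lat 156.72291°.
Field: 158.98196/20 → 7 → H, 156.72291/10 → 15 → P; chars HP.
Square: 18.98196/2 → 9, 6.72291/1 → 6; chars 96.
Subsquare: 0.98196/0.0833333 → 11 → l, 0.72291/0.0416667 → 17 → r; chars lr.
Extended square: 0.06529/0.00833333 → 7, 0.01457/0.00416667 → 3; chars 73.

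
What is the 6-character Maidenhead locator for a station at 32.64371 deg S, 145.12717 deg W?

Shift to the Maidenhead origin (180°W, 90°S): lon 34.8728, lat 57.3563.
Field: lon ⌊34.8728/20⌋ = 1 → B; lat ⌊57.3563/10⌋ = 5 → F.
Square: lon ⌊14.8728/2⌋ = 7; lat ⌊7.3563/1⌋ = 7.
Subsquare: lon ⌊0.8728/0.0833333⌋ = 10 → k; lat ⌊0.3563/0.0416667⌋ = 8 → i.

BF77ki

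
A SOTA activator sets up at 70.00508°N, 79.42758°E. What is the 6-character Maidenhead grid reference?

Offset from 180°W / 90°S: lon 259.4276°, lat 160.0051°.
Field: lon ⌊259.4276/20⌋ = 12 → M; lat ⌊160.0051/10⌋ = 16 → Q.
Square: lon ⌊19.4276/2⌋ = 9; lat ⌊0.0051/1⌋ = 0.
Subsquare: lon ⌊1.4276/0.0833333⌋ = 17 → r; lat ⌊0.0051/0.0416667⌋ = 0 → a.

MQ90ra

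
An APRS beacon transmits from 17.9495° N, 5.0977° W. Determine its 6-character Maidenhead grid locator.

IK77kw

Add 180° to longitude and 90° to latitude: 174.9023, 107.9495.
Field (20°×10°, letters A–R): lon ⌊174.9023/20⌋ = 8 → I; lat ⌊107.9495/10⌋ = 10 → K.
Square (2°×1°, digits 0–9): lon ⌊14.9023/2⌋ = 7; lat ⌊7.9495/1⌋ = 7.
Subsquare (5′×2.5′, letters a–x): lon ⌊0.9023/0.0833333⌋ = 10 → k; lat ⌊0.9495/0.0416667⌋ = 22 → w.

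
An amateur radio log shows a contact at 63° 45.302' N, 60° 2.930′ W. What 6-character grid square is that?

Shift to the Maidenhead origin (180°W, 90°S): lon 119.9512, lat 153.7550.
Field: 119.9512/20 → 5 → F, 153.7550/10 → 15 → P; chars FP.
Square: 19.9512/2 → 9, 3.7550/1 → 3; chars 93.
Subsquare: 1.9512/0.0833333 → 23 → x, 0.7550/0.0416667 → 18 → s; chars xs.

FP93xs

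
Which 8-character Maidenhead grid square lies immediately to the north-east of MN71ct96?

Longitude extended square 9; +1 → 10, wraps to 0, carry into subsquare.
Longitude subsquare c = 2; +1 → 3 = d.
Latitude extended square 6; +1 → 7.

MN71dt07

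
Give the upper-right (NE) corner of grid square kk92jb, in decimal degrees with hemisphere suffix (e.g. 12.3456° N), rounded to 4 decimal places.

12.0833° N, 38.8333° E

Field K=10, K=10: +10·20° lon, +10·10° lat → SW at lon 20°, lat 10°.
Square 9, 2: +9·2° lon, +2·1° lat → SW at lon 38°, lat 12°.
Subsquare j=9, b=1: +9·0.0833333° lon, +1·0.0416667° lat → SW at lon 38.75°, lat 12.0417°.
Cell spans 0.0833333° lon × 0.0416667° lat. NE corner is SW corner plus one full cell.
latitude 12.0833° N, longitude 38.8333° E.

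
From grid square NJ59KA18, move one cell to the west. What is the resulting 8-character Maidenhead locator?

Longitude extended square 1; −1 → 0.
The latitude characters are unchanged.

NJ59ka08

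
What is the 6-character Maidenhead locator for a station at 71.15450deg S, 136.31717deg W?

CB18uu

Shift to the Maidenhead origin (180°W, 90°S): lon 43.6828, lat 18.8455.
Field: lon ⌊43.6828/20⌋ = 2 → C; lat ⌊18.8455/10⌋ = 1 → B.
Square: lon ⌊3.6828/2⌋ = 1; lat ⌊8.8455/1⌋ = 8.
Subsquare: lon ⌊1.6828/0.0833333⌋ = 20 → u; lat ⌊0.8455/0.0416667⌋ = 20 → u.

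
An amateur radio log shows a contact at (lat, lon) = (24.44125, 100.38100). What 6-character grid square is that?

OL04ek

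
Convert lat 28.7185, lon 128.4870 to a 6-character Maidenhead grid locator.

PL48fr

Shift to the Maidenhead origin (180°W, 90°S): lon 308.4870, lat 118.7185.
Field: 308.4870/20 → 15 → P, 118.7185/10 → 11 → L; chars PL.
Square: 8.4870/2 → 4, 8.7185/1 → 8; chars 48.
Subsquare: 0.4870/0.0833333 → 5 → f, 0.7185/0.0416667 → 17 → r; chars fr.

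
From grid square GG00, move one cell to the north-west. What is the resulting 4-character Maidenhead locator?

FG91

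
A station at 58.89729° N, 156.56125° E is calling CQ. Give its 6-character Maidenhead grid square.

QO88gv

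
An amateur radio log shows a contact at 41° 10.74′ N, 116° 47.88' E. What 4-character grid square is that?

ON81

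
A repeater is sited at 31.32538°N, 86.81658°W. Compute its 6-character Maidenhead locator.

Add 180° to longitude and 90° to latitude: 93.1834, 121.3254.
Field (20°×10°, letters A–R): 93.1834/20 → 4 → E, 121.3254/10 → 12 → M; chars EM.
Square (2°×1°, digits 0–9): 13.1834/2 → 6, 1.3254/1 → 1; chars 61.
Subsquare (5′×2.5′, letters a–x): 1.1834/0.0833333 → 14 → o, 0.3254/0.0416667 → 7 → h; chars oh.

EM61oh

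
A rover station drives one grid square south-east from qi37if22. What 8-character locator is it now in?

Longitude extended square 2; +1 → 3.
Latitude extended square 2; −1 → 1.

QI37if31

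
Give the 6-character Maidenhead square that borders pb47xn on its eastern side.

Longitude subsquare x = 23; +1 → 24, wraps to 0 = a, carry into square.
Longitude square 4; +1 → 5.
The latitude characters are unchanged.

PB57an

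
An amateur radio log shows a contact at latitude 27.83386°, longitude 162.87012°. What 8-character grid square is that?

RL17ku40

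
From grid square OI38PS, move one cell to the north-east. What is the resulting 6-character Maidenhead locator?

Longitude subsquare p = 15; +1 → 16 = q.
Latitude subsquare s = 18; +1 → 19 = t.

OI38qt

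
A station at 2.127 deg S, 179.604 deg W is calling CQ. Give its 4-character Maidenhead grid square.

Shift to the Maidenhead origin (180°W, 90°S): lon 0.40, lat 87.87.
Field: 0.40/20 → 0 → A, 87.87/10 → 8 → I; chars AI.
Square: 0.40/2 → 0, 7.87/1 → 7; chars 07.

AI07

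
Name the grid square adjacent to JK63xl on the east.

JK73al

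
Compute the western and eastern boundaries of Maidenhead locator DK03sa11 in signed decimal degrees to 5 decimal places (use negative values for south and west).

Field D=3, K=10: +3·20° lon, +10·10° lat → SW at lon -120°, lat 10°.
Square 0, 3: +0·2° lon, +3·1° lat → SW at lon -120°, lat 13°.
Subsquare s=18, a=0: +18·0.0833333° lon, +0·0.0416667° lat → SW at lon -118.5°, lat 13°.
Extended square 1, 1: +1·0.00833333° lon, +1·0.00416667° lat → SW at lon -118.492°, lat 13.0042°.
Cell spans 0.00833333° lon × 0.00416667° lat.
west -118.49167, east -118.48333.

-118.49167, -118.48333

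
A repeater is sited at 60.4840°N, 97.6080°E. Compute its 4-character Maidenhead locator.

Offset from 180°W / 90°S: lon 277.61°, lat 150.48°.
Field (20°×10°, letters A–R): lon ⌊277.61/20⌋ = 13 → N; lat ⌊150.48/10⌋ = 15 → P.
Square (2°×1°, digits 0–9): lon ⌊17.61/2⌋ = 8; lat ⌊0.48/1⌋ = 0.

NP80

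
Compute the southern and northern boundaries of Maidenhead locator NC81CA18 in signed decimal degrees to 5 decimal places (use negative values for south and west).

-68.96667, -68.96250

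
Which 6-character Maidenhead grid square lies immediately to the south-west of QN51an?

QN41xm

Longitude subsquare a = 0; −1 → -1, wraps to 23 = x, carry into square.
Longitude square 5; −1 → 4.
Latitude subsquare n = 13; −1 → 12 = m.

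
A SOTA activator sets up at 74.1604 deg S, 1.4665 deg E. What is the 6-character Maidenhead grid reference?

Add 180° to longitude and 90° to latitude: 181.4665, 15.8396.
Field (20°×10°, letters A–R): 181.4665/20 → 9 → J, 15.8396/10 → 1 → B; chars JB.
Square (2°×1°, digits 0–9): 1.4665/2 → 0, 5.8396/1 → 5; chars 05.
Subsquare (5′×2.5′, letters a–x): 1.4665/0.0833333 → 17 → r, 0.8396/0.0416667 → 20 → u; chars ru.

JB05ru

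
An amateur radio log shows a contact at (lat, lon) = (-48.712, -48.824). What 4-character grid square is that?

GE51

Shift to the Maidenhead origin (180°W, 90°S): lon 131.18, lat 41.29.
Field: 131.18/20 → 6 → G, 41.29/10 → 4 → E; chars GE.
Square: 11.18/2 → 5, 1.29/1 → 1; chars 51.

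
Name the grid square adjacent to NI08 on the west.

Longitude square 0; −1 → -1, wraps to 9, carry into field.
Longitude field N = 13; −1 → 12 = M.
The latitude characters are unchanged.

MI98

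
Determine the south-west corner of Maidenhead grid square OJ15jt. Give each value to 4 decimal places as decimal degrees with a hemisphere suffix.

Field O=14, J=9: +14·20° lon, +9·10° lat → SW at lon 100°, lat 0°.
Square 1, 5: +1·2° lon, +5·1° lat → SW at lon 102°, lat 5°.
Subsquare j=9, t=19: +9·0.0833333° lon, +19·0.0416667° lat → SW at lon 102.75°, lat 5.79167°.
latitude 5.7917° N, longitude 102.7500° E.

5.7917° N, 102.7500° E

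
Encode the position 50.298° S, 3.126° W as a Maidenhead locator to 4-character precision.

ID89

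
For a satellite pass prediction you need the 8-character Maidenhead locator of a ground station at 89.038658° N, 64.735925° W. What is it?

FR79pa19

Add 180° to longitude and 90° to latitude: 115.26408, 179.03866.
Field: lon ⌊115.26408/20⌋ = 5 → F; lat ⌊179.03866/10⌋ = 17 → R.
Square: lon ⌊15.26408/2⌋ = 7; lat ⌊9.03866/1⌋ = 9.
Subsquare: lon ⌊1.26408/0.0833333⌋ = 15 → p; lat ⌊0.03866/0.0416667⌋ = 0 → a.
Extended square: lon ⌊0.01408/0.00833333⌋ = 1; lat ⌊0.03866/0.00416667⌋ = 9.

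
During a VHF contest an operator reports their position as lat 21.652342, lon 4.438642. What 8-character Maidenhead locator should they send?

Offset from 180°W / 90°S: lon 184.43864°, lat 111.65234°.
Field (20°×10°, letters A–R): lon ⌊184.43864/20⌋ = 9 → J; lat ⌊111.65234/10⌋ = 11 → L.
Square (2°×1°, digits 0–9): lon ⌊4.43864/2⌋ = 2; lat ⌊1.65234/1⌋ = 1.
Subsquare (5′×2.5′, letters a–x): lon ⌊0.43864/0.0833333⌋ = 5 → f; lat ⌊0.65234/0.0416667⌋ = 15 → p.
Extended square (30″×15″, digits 0–9): lon ⌊0.02198/0.00833333⌋ = 2; lat ⌊0.02734/0.00416667⌋ = 6.

JL21fp26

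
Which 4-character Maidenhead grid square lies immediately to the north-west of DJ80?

Longitude square 8; −1 → 7.
Latitude square 0; +1 → 1.

DJ71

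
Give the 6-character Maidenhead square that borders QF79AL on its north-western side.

QF69xm

Longitude subsquare a = 0; −1 → -1, wraps to 23 = x, carry into square.
Longitude square 7; −1 → 6.
Latitude subsquare l = 11; +1 → 12 = m.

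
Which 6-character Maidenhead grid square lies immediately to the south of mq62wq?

MQ62wp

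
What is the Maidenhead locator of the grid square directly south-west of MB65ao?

Longitude subsquare a = 0; −1 → -1, wraps to 23 = x, carry into square.
Longitude square 6; −1 → 5.
Latitude subsquare o = 14; −1 → 13 = n.

MB55xn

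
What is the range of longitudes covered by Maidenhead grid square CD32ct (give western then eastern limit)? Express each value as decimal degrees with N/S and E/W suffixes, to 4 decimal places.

133.8333° W, 133.7500° W

Field C=2, D=3: +2·20° lon, +3·10° lat → SW at lon -140°, lat -60°.
Square 3, 2: +3·2° lon, +2·1° lat → SW at lon -134°, lat -58°.
Subsquare c=2, t=19: +2·0.0833333° lon, +19·0.0416667° lat → SW at lon -133.833°, lat -57.2083°.
Cell spans 0.0833333° lon × 0.0416667° lat.
west 133.8333° W, east 133.7500° W.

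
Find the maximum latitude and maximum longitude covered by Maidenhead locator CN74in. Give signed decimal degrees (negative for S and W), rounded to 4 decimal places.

Field C=2, N=13: +2·20° lon, +13·10° lat → SW at lon -140°, lat 40°.
Square 7, 4: +7·2° lon, +4·1° lat → SW at lon -126°, lat 44°.
Subsquare i=8, n=13: +8·0.0833333° lon, +13·0.0416667° lat → SW at lon -125.333°, lat 44.5417°.
Cell spans 0.0833333° lon × 0.0416667° lat. NE corner is SW corner plus one full cell.
latitude 44.5833, longitude -125.2500.

44.5833, -125.2500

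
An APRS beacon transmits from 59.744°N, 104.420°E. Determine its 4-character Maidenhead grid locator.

Shift to the Maidenhead origin (180°W, 90°S): lon 284.42, lat 149.74.
Field: 284.42/20 → 14 → O, 149.74/10 → 14 → O; chars OO.
Square: 4.42/2 → 2, 9.74/1 → 9; chars 29.

OO29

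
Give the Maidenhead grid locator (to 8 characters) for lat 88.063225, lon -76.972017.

Offset from 180°W / 90°S: lon 103.02798°, lat 178.06322°.
Field: lon ⌊103.02798/20⌋ = 5 → F; lat ⌊178.06322/10⌋ = 17 → R.
Square: lon ⌊3.02798/2⌋ = 1; lat ⌊8.06322/1⌋ = 8.
Subsquare: lon ⌊1.02798/0.0833333⌋ = 12 → m; lat ⌊0.06322/0.0416667⌋ = 1 → b.
Extended square: lon ⌊0.02798/0.00833333⌋ = 3; lat ⌊0.02156/0.00416667⌋ = 5.

FR18mb35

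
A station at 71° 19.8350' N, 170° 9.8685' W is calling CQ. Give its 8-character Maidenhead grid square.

AQ41wh09

Add 180° to longitude and 90° to latitude: 9.83552, 161.33058.
Field: 9.83552/20 → 0 → A, 161.33058/10 → 16 → Q; chars AQ.
Square: 9.83552/2 → 4, 1.33058/1 → 1; chars 41.
Subsquare: 1.83552/0.0833333 → 22 → w, 0.33058/0.0416667 → 7 → h; chars wh.
Extended square: 0.00219/0.00833333 → 0, 0.03892/0.00416667 → 9; chars 09.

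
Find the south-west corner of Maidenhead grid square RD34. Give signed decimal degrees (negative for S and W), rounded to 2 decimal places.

Field R=17, D=3: +17·20° lon, +3·10° lat → SW at lon 160°, lat -60°.
Square 3, 4: +3·2° lon, +4·1° lat → SW at lon 166°, lat -56°.
latitude -56.00, longitude 166.00.

-56.00, 166.00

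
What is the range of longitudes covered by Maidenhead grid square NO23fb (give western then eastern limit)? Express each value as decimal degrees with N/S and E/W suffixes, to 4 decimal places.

Field N=13, O=14: +13·20° lon, +14·10° lat → SW at lon 80°, lat 50°.
Square 2, 3: +2·2° lon, +3·1° lat → SW at lon 84°, lat 53°.
Subsquare f=5, b=1: +5·0.0833333° lon, +1·0.0416667° lat → SW at lon 84.4167°, lat 53.0417°.
Cell spans 0.0833333° lon × 0.0416667° lat.
west 84.4167° E, east 84.5000° E.

84.4167° E, 84.5000° E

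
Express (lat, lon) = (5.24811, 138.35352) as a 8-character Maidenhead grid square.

Offset from 180°W / 90°S: lon 318.35352°, lat 95.24811°.
Field: 318.35352/20 → 15 → P, 95.24811/10 → 9 → J; chars PJ.
Square: 18.35352/2 → 9, 5.24811/1 → 5; chars 95.
Subsquare: 0.35352/0.0833333 → 4 → e, 0.24811/0.0416667 → 5 → f; chars ef.
Extended square: 0.02019/0.00833333 → 2, 0.03978/0.00416667 → 9; chars 29.

PJ95ef29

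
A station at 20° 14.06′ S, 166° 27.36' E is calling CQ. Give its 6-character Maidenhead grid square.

RG39fs

Offset from 180°W / 90°S: lon 346.4560°, lat 69.7657°.
Field: lon ⌊346.4560/20⌋ = 17 → R; lat ⌊69.7657/10⌋ = 6 → G.
Square: lon ⌊6.4560/2⌋ = 3; lat ⌊9.7657/1⌋ = 9.
Subsquare: lon ⌊0.4560/0.0833333⌋ = 5 → f; lat ⌊0.7657/0.0416667⌋ = 18 → s.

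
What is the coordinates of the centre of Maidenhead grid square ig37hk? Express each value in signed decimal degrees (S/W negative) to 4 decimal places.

-22.5625, -13.3750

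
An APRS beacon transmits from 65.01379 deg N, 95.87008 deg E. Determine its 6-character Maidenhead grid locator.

Shift to the Maidenhead origin (180°W, 90°S): lon 275.8701, lat 155.0138.
Field (20°×10°, letters A–R): 275.8701/20 → 13 → N, 155.0138/10 → 15 → P; chars NP.
Square (2°×1°, digits 0–9): 15.8701/2 → 7, 5.0138/1 → 5; chars 75.
Subsquare (5′×2.5′, letters a–x): 1.8701/0.0833333 → 22 → w, 0.0138/0.0416667 → 0 → a; chars wa.

NP75wa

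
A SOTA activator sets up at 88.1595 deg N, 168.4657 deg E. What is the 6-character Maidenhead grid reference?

RR48fd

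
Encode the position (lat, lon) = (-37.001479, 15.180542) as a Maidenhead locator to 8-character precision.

JF72ox19

Shift to the Maidenhead origin (180°W, 90°S): lon 195.18054, lat 52.99852.
Field: lon ⌊195.18054/20⌋ = 9 → J; lat ⌊52.99852/10⌋ = 5 → F.
Square: lon ⌊15.18054/2⌋ = 7; lat ⌊2.99852/1⌋ = 2.
Subsquare: lon ⌊1.18054/0.0833333⌋ = 14 → o; lat ⌊0.99852/0.0416667⌋ = 23 → x.
Extended square: lon ⌊0.01388/0.00833333⌋ = 1; lat ⌊0.04019/0.00416667⌋ = 9.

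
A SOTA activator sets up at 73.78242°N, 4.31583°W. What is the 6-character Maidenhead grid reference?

Add 180° to longitude and 90° to latitude: 175.6842, 163.7824.
Field (20°×10°, letters A–R): 175.6842/20 → 8 → I, 163.7824/10 → 16 → Q; chars IQ.
Square (2°×1°, digits 0–9): 15.6842/2 → 7, 3.7824/1 → 3; chars 73.
Subsquare (5′×2.5′, letters a–x): 1.6842/0.0833333 → 20 → u, 0.7824/0.0416667 → 18 → s; chars us.

IQ73us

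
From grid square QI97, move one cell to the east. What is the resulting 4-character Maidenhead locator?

Longitude square 9; +1 → 10, wraps to 0, carry into field.
Longitude field Q = 16; +1 → 17 = R.
The latitude characters are unchanged.

RI07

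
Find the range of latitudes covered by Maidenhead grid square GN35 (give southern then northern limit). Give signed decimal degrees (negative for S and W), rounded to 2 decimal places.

Field G=6, N=13: +6·20° lon, +13·10° lat → SW at lon -60°, lat 40°.
Square 3, 5: +3·2° lon, +5·1° lat → SW at lon -54°, lat 45°.
Cell spans 2° lon × 1° lat.
south 45.00, north 46.00.

45.00, 46.00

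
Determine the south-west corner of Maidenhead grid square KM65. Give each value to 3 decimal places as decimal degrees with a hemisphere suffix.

Field K=10, M=12: +10·20° lon, +12·10° lat → SW at lon 20°, lat 30°.
Square 6, 5: +6·2° lon, +5·1° lat → SW at lon 32°, lat 35°.
latitude 35.000° N, longitude 32.000° E.

35.000° N, 32.000° E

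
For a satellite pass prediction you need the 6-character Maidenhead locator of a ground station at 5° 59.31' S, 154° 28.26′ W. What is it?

BI24sa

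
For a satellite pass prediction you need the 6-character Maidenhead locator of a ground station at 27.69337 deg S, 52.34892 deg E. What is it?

LG62eh

Shift to the Maidenhead origin (180°W, 90°S): lon 232.3489, lat 62.3066.
Field: lon ⌊232.3489/20⌋ = 11 → L; lat ⌊62.3066/10⌋ = 6 → G.
Square: lon ⌊12.3489/2⌋ = 6; lat ⌊2.3066/1⌋ = 2.
Subsquare: lon ⌊0.3489/0.0833333⌋ = 4 → e; lat ⌊0.3066/0.0416667⌋ = 7 → h.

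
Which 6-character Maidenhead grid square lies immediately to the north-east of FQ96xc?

Longitude subsquare x = 23; +1 → 24, wraps to 0 = a, carry into square.
Longitude square 9; +1 → 10, wraps to 0, carry into field.
Longitude field F = 5; +1 → 6 = G.
Latitude subsquare c = 2; +1 → 3 = d.

GQ06ad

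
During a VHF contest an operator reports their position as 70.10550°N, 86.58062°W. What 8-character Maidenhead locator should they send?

EQ60rc05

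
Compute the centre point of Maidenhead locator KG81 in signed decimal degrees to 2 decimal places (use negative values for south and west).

Field K=10, G=6: +10·20° lon, +6·10° lat → SW at lon 20°, lat -30°.
Square 8, 1: +8·2° lon, +1·1° lat → SW at lon 36°, lat -29°.
Cell spans 2° lon × 1° lat. Centre is SW corner plus half of each.
latitude -28.50, longitude 37.00.

-28.50, 37.00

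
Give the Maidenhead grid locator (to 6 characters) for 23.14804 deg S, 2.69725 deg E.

Add 180° to longitude and 90° to latitude: 182.6972, 66.8520.
Field (20°×10°, letters A–R): lon ⌊182.6972/20⌋ = 9 → J; lat ⌊66.8520/10⌋ = 6 → G.
Square (2°×1°, digits 0–9): lon ⌊2.6972/2⌋ = 1; lat ⌊6.8520/1⌋ = 6.
Subsquare (5′×2.5′, letters a–x): lon ⌊0.6972/0.0833333⌋ = 8 → i; lat ⌊0.8520/0.0416667⌋ = 20 → u.

JG16iu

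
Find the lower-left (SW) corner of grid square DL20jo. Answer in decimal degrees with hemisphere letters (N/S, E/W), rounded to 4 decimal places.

Field D=3, L=11: +3·20° lon, +11·10° lat → SW at lon -120°, lat 20°.
Square 2, 0: +2·2° lon, +0·1° lat → SW at lon -116°, lat 20°.
Subsquare j=9, o=14: +9·0.0833333° lon, +14·0.0416667° lat → SW at lon -115.25°, lat 20.5833°.
latitude 20.5833° N, longitude 115.2500° W.

20.5833° N, 115.2500° W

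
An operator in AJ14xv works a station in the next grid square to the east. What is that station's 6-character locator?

Longitude subsquare x = 23; +1 → 24, wraps to 0 = a, carry into square.
Longitude square 1; +1 → 2.
The latitude characters are unchanged.

AJ24av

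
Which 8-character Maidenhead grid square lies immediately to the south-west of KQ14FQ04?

Longitude extended square 0; −1 → -1, wraps to 9, carry into subsquare.
Longitude subsquare f = 5; −1 → 4 = e.
Latitude extended square 4; −1 → 3.

KQ14eq93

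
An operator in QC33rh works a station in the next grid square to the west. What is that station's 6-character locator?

QC33qh

Longitude subsquare r = 17; −1 → 16 = q.
The latitude characters are unchanged.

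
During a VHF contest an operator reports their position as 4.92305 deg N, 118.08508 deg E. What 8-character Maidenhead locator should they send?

OJ94bw01

Offset from 180°W / 90°S: lon 298.08508°, lat 94.92305°.
Field: lon ⌊298.08508/20⌋ = 14 → O; lat ⌊94.92305/10⌋ = 9 → J.
Square: lon ⌊18.08508/2⌋ = 9; lat ⌊4.92305/1⌋ = 4.
Subsquare: lon ⌊0.08508/0.0833333⌋ = 1 → b; lat ⌊0.92305/0.0416667⌋ = 22 → w.
Extended square: lon ⌊0.00175/0.00833333⌋ = 0; lat ⌊0.00638/0.00416667⌋ = 1.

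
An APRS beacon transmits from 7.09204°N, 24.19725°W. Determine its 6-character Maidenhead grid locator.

Shift to the Maidenhead origin (180°W, 90°S): lon 155.8028, lat 97.0920.
Field (20°×10°, letters A–R): 155.8028/20 → 7 → H, 97.0920/10 → 9 → J; chars HJ.
Square (2°×1°, digits 0–9): 15.8028/2 → 7, 7.0920/1 → 7; chars 77.
Subsquare (5′×2.5′, letters a–x): 1.8028/0.0833333 → 21 → v, 0.0920/0.0416667 → 2 → c; chars vc.

HJ77vc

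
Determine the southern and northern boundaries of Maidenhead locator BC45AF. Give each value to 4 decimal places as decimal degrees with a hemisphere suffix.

64.7917° S, 64.7500° S

Field B=1, C=2: +1·20° lon, +2·10° lat → SW at lon -160°, lat -70°.
Square 4, 5: +4·2° lon, +5·1° lat → SW at lon -152°, lat -65°.
Subsquare a=0, f=5: +0·0.0833333° lon, +5·0.0416667° lat → SW at lon -152°, lat -64.7917°.
Cell spans 0.0833333° lon × 0.0416667° lat.
south 64.7917° S, north 64.7500° S.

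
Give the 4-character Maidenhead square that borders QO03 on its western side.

PO93

Longitude square 0; −1 → -1, wraps to 9, carry into field.
Longitude field Q = 16; −1 → 15 = P.
The latitude characters are unchanged.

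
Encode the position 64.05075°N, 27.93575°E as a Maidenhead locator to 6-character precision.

KP34xb

Shift to the Maidenhead origin (180°W, 90°S): lon 207.9357, lat 154.0507.
Field: 207.9357/20 → 10 → K, 154.0507/10 → 15 → P; chars KP.
Square: 7.9357/2 → 3, 4.0507/1 → 4; chars 34.
Subsquare: 1.9357/0.0833333 → 23 → x, 0.0507/0.0416667 → 1 → b; chars xb.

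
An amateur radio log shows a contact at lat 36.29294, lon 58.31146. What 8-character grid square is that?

LM96dh70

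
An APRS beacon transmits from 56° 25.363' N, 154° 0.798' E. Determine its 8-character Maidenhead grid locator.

Offset from 180°W / 90°S: lon 334.01330°, lat 146.42272°.
Field (20°×10°, letters A–R): 334.01330/20 → 16 → Q, 146.42272/10 → 14 → O; chars QO.
Square (2°×1°, digits 0–9): 14.01330/2 → 7, 6.42272/1 → 6; chars 76.
Subsquare (5′×2.5′, letters a–x): 0.01330/0.0833333 → 0 → a, 0.42272/0.0416667 → 10 → k; chars ak.
Extended square (30″×15″, digits 0–9): 0.01330/0.00833333 → 1, 0.00605/0.00416667 → 1; chars 11.

QO76ak11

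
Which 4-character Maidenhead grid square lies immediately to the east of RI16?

RI26

Longitude square 1; +1 → 2.
The latitude characters are unchanged.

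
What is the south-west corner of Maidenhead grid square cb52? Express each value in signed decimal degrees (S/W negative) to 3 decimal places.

-78.000, -130.000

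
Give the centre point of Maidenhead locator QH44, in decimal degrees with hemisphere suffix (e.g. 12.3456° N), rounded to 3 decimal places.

Field Q=16, H=7: +16·20° lon, +7·10° lat → SW at lon 140°, lat -20°.
Square 4, 4: +4·2° lon, +4·1° lat → SW at lon 148°, lat -16°.
Cell spans 2° lon × 1° lat. Centre is SW corner plus half of each.
latitude 15.500° S, longitude 149.000° E.

15.500° S, 149.000° E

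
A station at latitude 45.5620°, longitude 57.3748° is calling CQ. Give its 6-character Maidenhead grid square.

Shift to the Maidenhead origin (180°W, 90°S): lon 237.3748, lat 135.5620.
Field: lon ⌊237.3748/20⌋ = 11 → L; lat ⌊135.5620/10⌋ = 13 → N.
Square: lon ⌊17.3748/2⌋ = 8; lat ⌊5.5620/1⌋ = 5.
Subsquare: lon ⌊1.3748/0.0833333⌋ = 16 → q; lat ⌊0.5620/0.0416667⌋ = 13 → n.

LN85qn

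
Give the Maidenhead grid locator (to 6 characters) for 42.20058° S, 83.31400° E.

NE17pt

Offset from 180°W / 90°S: lon 263.3140°, lat 47.7994°.
Field (20°×10°, letters A–R): 263.3140/20 → 13 → N, 47.7994/10 → 4 → E; chars NE.
Square (2°×1°, digits 0–9): 3.3140/2 → 1, 7.7994/1 → 7; chars 17.
Subsquare (5′×2.5′, letters a–x): 1.3140/0.0833333 → 15 → p, 0.7994/0.0416667 → 19 → t; chars pt.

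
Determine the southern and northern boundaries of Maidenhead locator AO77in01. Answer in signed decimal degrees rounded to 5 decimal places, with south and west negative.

57.54583, 57.55000

Field A=0, O=14: +0·20° lon, +14·10° lat → SW at lon -180°, lat 50°.
Square 7, 7: +7·2° lon, +7·1° lat → SW at lon -166°, lat 57°.
Subsquare i=8, n=13: +8·0.0833333° lon, +13·0.0416667° lat → SW at lon -165.333°, lat 57.5417°.
Extended square 0, 1: +0·0.00833333° lon, +1·0.00416667° lat → SW at lon -165.333°, lat 57.5458°.
Cell spans 0.00833333° lon × 0.00416667° lat.
south 57.54583, north 57.55000.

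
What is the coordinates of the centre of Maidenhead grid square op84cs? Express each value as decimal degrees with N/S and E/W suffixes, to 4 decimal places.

64.7708° N, 116.2083° E

Field O=14, P=15: +14·20° lon, +15·10° lat → SW at lon 100°, lat 60°.
Square 8, 4: +8·2° lon, +4·1° lat → SW at lon 116°, lat 64°.
Subsquare c=2, s=18: +2·0.0833333° lon, +18·0.0416667° lat → SW at lon 116.167°, lat 64.75°.
Cell spans 0.0833333° lon × 0.0416667° lat. Centre is SW corner plus half of each.
latitude 64.7708° N, longitude 116.2083° E.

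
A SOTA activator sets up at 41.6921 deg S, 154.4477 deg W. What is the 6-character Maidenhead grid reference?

Shift to the Maidenhead origin (180°W, 90°S): lon 25.5523, lat 48.3079.
Field: 25.5523/20 → 1 → B, 48.3079/10 → 4 → E; chars BE.
Square: 5.5523/2 → 2, 8.3079/1 → 8; chars 28.
Subsquare: 1.5523/0.0833333 → 18 → s, 0.3079/0.0416667 → 7 → h; chars sh.

BE28sh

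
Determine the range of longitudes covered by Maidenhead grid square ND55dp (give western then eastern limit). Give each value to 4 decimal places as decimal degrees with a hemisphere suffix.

90.2500° E, 90.3333° E

Field N=13, D=3: +13·20° lon, +3·10° lat → SW at lon 80°, lat -60°.
Square 5, 5: +5·2° lon, +5·1° lat → SW at lon 90°, lat -55°.
Subsquare d=3, p=15: +3·0.0833333° lon, +15·0.0416667° lat → SW at lon 90.25°, lat -54.375°.
Cell spans 0.0833333° lon × 0.0416667° lat.
west 90.2500° E, east 90.3333° E.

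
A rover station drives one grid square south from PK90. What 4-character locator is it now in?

PJ99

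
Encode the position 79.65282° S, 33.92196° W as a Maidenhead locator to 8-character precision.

HB30ai93

Add 180° to longitude and 90° to latitude: 146.07804, 10.34718.
Field: 146.07804/20 → 7 → H, 10.34718/10 → 1 → B; chars HB.
Square: 6.07804/2 → 3, 0.34718/1 → 0; chars 30.
Subsquare: 0.07804/0.0833333 → 0 → a, 0.34718/0.0416667 → 8 → i; chars ai.
Extended square: 0.07804/0.00833333 → 9, 0.01385/0.00416667 → 3; chars 93.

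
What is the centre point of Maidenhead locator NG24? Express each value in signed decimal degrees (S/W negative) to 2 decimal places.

-25.50, 85.00

Field N=13, G=6: +13·20° lon, +6·10° lat → SW at lon 80°, lat -30°.
Square 2, 4: +2·2° lon, +4·1° lat → SW at lon 84°, lat -26°.
Cell spans 2° lon × 1° lat. Centre is SW corner plus half of each.
latitude -25.50, longitude 85.00.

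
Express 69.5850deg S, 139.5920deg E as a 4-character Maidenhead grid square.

PC90

Add 180° to longitude and 90° to latitude: 319.59, 20.42.
Field: lon ⌊319.59/20⌋ = 15 → P; lat ⌊20.42/10⌋ = 2 → C.
Square: lon ⌊19.59/2⌋ = 9; lat ⌊0.42/1⌋ = 0.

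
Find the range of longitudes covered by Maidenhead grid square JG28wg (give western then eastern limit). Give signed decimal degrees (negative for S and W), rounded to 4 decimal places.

5.8333, 5.9167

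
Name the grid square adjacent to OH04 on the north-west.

Longitude square 0; −1 → -1, wraps to 9, carry into field.
Longitude field O = 14; −1 → 13 = N.
Latitude square 4; +1 → 5.

NH95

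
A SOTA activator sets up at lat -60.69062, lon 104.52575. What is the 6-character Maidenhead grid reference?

OC29gh

Offset from 180°W / 90°S: lon 284.5258°, lat 29.3094°.
Field (20°×10°, letters A–R): 284.5258/20 → 14 → O, 29.3094/10 → 2 → C; chars OC.
Square (2°×1°, digits 0–9): 4.5258/2 → 2, 9.3094/1 → 9; chars 29.
Subsquare (5′×2.5′, letters a–x): 0.5258/0.0833333 → 6 → g, 0.3094/0.0416667 → 7 → h; chars gh.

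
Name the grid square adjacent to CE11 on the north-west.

CE02

Longitude square 1; −1 → 0.
Latitude square 1; +1 → 2.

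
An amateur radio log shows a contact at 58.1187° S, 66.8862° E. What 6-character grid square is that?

MD31kv

Shift to the Maidenhead origin (180°W, 90°S): lon 246.8862, lat 31.8813.
Field: 246.8862/20 → 12 → M, 31.8813/10 → 3 → D; chars MD.
Square: 6.8862/2 → 3, 1.8813/1 → 1; chars 31.
Subsquare: 0.8862/0.0833333 → 10 → k, 0.8813/0.0416667 → 21 → v; chars kv.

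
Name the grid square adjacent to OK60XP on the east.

Longitude subsquare x = 23; +1 → 24, wraps to 0 = a, carry into square.
Longitude square 6; +1 → 7.
The latitude characters are unchanged.

OK70ap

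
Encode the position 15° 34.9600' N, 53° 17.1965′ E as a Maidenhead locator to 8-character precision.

Offset from 180°W / 90°S: lon 233.28661°, lat 105.58267°.
Field: 233.28661/20 → 11 → L, 105.58267/10 → 10 → K; chars LK.
Square: 13.28661/2 → 6, 5.58267/1 → 5; chars 65.
Subsquare: 1.28661/0.0833333 → 15 → p, 0.58267/0.0416667 → 13 → n; chars pn.
Extended square: 0.03661/0.00833333 → 4, 0.04100/0.00416667 → 9; chars 49.

LK65pn49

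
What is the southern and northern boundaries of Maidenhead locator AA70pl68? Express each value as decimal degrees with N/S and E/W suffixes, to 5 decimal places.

89.50833° S, 89.50417° S

Field A=0, A=0: +0·20° lon, +0·10° lat → SW at lon -180°, lat -90°.
Square 7, 0: +7·2° lon, +0·1° lat → SW at lon -166°, lat -90°.
Subsquare p=15, l=11: +15·0.0833333° lon, +11·0.0416667° lat → SW at lon -164.75°, lat -89.5417°.
Extended square 6, 8: +6·0.00833333° lon, +8·0.00416667° lat → SW at lon -164.7°, lat -89.5083°.
Cell spans 0.00833333° lon × 0.00416667° lat.
south 89.50833° S, north 89.50417° S.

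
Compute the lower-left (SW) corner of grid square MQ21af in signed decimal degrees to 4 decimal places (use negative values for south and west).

Field M=12, Q=16: +12·20° lon, +16·10° lat → SW at lon 60°, lat 70°.
Square 2, 1: +2·2° lon, +1·1° lat → SW at lon 64°, lat 71°.
Subsquare a=0, f=5: +0·0.0833333° lon, +5·0.0416667° lat → SW at lon 64°, lat 71.2083°.
latitude 71.2083, longitude 64.0000.

71.2083, 64.0000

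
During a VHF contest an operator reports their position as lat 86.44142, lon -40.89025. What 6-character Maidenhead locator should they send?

GR96nk

Shift to the Maidenhead origin (180°W, 90°S): lon 139.1097, lat 176.4414.
Field: 139.1097/20 → 6 → G, 176.4414/10 → 17 → R; chars GR.
Square: 19.1097/2 → 9, 6.4414/1 → 6; chars 96.
Subsquare: 1.1097/0.0833333 → 13 → n, 0.4414/0.0416667 → 10 → k; chars nk.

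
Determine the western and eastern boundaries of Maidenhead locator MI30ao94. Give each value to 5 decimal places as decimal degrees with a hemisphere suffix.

66.07500° E, 66.08333° E

Field M=12, I=8: +12·20° lon, +8·10° lat → SW at lon 60°, lat -10°.
Square 3, 0: +3·2° lon, +0·1° lat → SW at lon 66°, lat -10°.
Subsquare a=0, o=14: +0·0.0833333° lon, +14·0.0416667° lat → SW at lon 66°, lat -9.41667°.
Extended square 9, 4: +9·0.00833333° lon, +4·0.00416667° lat → SW at lon 66.075°, lat -9.4°.
Cell spans 0.00833333° lon × 0.00416667° lat.
west 66.07500° E, east 66.08333° E.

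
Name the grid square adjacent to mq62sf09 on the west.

MQ62rf99

Longitude extended square 0; −1 → -1, wraps to 9, carry into subsquare.
Longitude subsquare s = 18; −1 → 17 = r.
The latitude characters are unchanged.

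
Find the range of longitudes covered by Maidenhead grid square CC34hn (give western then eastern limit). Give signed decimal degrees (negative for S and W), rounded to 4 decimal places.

-133.4167, -133.3333

Field C=2, C=2: +2·20° lon, +2·10° lat → SW at lon -140°, lat -70°.
Square 3, 4: +3·2° lon, +4·1° lat → SW at lon -134°, lat -66°.
Subsquare h=7, n=13: +7·0.0833333° lon, +13·0.0416667° lat → SW at lon -133.417°, lat -65.4583°.
Cell spans 0.0833333° lon × 0.0416667° lat.
west -133.4167, east -133.3333.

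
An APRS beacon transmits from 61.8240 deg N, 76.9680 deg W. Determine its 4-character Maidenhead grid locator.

Add 180° to longitude and 90° to latitude: 103.03, 151.82.
Field: 103.03/20 → 5 → F, 151.82/10 → 15 → P; chars FP.
Square: 3.03/2 → 1, 1.82/1 → 1; chars 11.

FP11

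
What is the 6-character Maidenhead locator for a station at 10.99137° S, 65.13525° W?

FH79ka

Offset from 180°W / 90°S: lon 114.8648°, lat 79.0086°.
Field: lon ⌊114.8648/20⌋ = 5 → F; lat ⌊79.0086/10⌋ = 7 → H.
Square: lon ⌊14.8648/2⌋ = 7; lat ⌊9.0086/1⌋ = 9.
Subsquare: lon ⌊0.8648/0.0833333⌋ = 10 → k; lat ⌊0.0086/0.0416667⌋ = 0 → a.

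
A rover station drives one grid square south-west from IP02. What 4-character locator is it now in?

Longitude square 0; −1 → -1, wraps to 9, carry into field.
Longitude field I = 8; −1 → 7 = H.
Latitude square 2; −1 → 1.

HP91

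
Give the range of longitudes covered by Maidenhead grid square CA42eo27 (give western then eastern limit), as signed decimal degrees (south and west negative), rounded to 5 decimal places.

-131.65000, -131.64167

Field C=2, A=0: +2·20° lon, +0·10° lat → SW at lon -140°, lat -90°.
Square 4, 2: +4·2° lon, +2·1° lat → SW at lon -132°, lat -88°.
Subsquare e=4, o=14: +4·0.0833333° lon, +14·0.0416667° lat → SW at lon -131.667°, lat -87.4167°.
Extended square 2, 7: +2·0.00833333° lon, +7·0.00416667° lat → SW at lon -131.65°, lat -87.3875°.
Cell spans 0.00833333° lon × 0.00416667° lat.
west -131.65000, east -131.64167.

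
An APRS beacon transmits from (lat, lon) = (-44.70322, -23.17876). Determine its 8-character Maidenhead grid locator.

HE85jh81

Offset from 180°W / 90°S: lon 156.82124°, lat 45.29678°.
Field (20°×10°, letters A–R): 156.82124/20 → 7 → H, 45.29678/10 → 4 → E; chars HE.
Square (2°×1°, digits 0–9): 16.82124/2 → 8, 5.29678/1 → 5; chars 85.
Subsquare (5′×2.5′, letters a–x): 0.82124/0.0833333 → 9 → j, 0.29678/0.0416667 → 7 → h; chars jh.
Extended square (30″×15″, digits 0–9): 0.07124/0.00833333 → 8, 0.00511/0.00416667 → 1; chars 81.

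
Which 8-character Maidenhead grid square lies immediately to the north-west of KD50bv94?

KD50bv85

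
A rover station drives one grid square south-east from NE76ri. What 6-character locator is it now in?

NE76sh

Longitude subsquare r = 17; +1 → 18 = s.
Latitude subsquare i = 8; −1 → 7 = h.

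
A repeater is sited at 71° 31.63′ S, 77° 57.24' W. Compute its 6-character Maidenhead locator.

FB18al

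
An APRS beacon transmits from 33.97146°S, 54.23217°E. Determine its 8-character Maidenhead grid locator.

Add 180° to longitude and 90° to latitude: 234.23217, 56.02854.
Field: lon ⌊234.23217/20⌋ = 11 → L; lat ⌊56.02854/10⌋ = 5 → F.
Square: lon ⌊14.23217/2⌋ = 7; lat ⌊6.02854/1⌋ = 6.
Subsquare: lon ⌊0.23217/0.0833333⌋ = 2 → c; lat ⌊0.02854/0.0416667⌋ = 0 → a.
Extended square: lon ⌊0.06550/0.00833333⌋ = 7; lat ⌊0.02854/0.00416667⌋ = 6.

LF76ca76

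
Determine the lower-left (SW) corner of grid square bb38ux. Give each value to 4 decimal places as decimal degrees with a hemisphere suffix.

71.0417° S, 152.3333° W

Field B=1, B=1: +1·20° lon, +1·10° lat → SW at lon -160°, lat -80°.
Square 3, 8: +3·2° lon, +8·1° lat → SW at lon -154°, lat -72°.
Subsquare u=20, x=23: +20·0.0833333° lon, +23·0.0416667° lat → SW at lon -152.333°, lat -71.0417°.
latitude 71.0417° S, longitude 152.3333° W.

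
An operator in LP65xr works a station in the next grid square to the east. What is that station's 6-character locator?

LP75ar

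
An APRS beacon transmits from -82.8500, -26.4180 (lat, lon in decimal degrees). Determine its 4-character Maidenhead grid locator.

Shift to the Maidenhead origin (180°W, 90°S): lon 153.58, lat 7.15.
Field: 153.58/20 → 7 → H, 7.15/10 → 0 → A; chars HA.
Square: 13.58/2 → 6, 7.15/1 → 7; chars 67.

HA67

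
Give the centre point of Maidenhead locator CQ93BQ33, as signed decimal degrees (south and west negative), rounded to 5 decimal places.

73.68125, -121.88750

Field C=2, Q=16: +2·20° lon, +16·10° lat → SW at lon -140°, lat 70°.
Square 9, 3: +9·2° lon, +3·1° lat → SW at lon -122°, lat 73°.
Subsquare b=1, q=16: +1·0.0833333° lon, +16·0.0416667° lat → SW at lon -121.917°, lat 73.6667°.
Extended square 3, 3: +3·0.00833333° lon, +3·0.00416667° lat → SW at lon -121.892°, lat 73.6792°.
Cell spans 0.00833333° lon × 0.00416667° lat. Centre is SW corner plus half of each.
latitude 73.68125, longitude -121.88750.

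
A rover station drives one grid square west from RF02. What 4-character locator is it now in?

QF92

Longitude square 0; −1 → -1, wraps to 9, carry into field.
Longitude field R = 17; −1 → 16 = Q.
The latitude characters are unchanged.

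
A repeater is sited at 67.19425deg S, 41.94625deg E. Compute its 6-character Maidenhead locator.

LC02xt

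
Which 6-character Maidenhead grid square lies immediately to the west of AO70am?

Longitude subsquare a = 0; −1 → -1, wraps to 23 = x, carry into square.
Longitude square 7; −1 → 6.
The latitude characters are unchanged.

AO60xm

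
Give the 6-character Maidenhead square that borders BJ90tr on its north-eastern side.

BJ90us

Longitude subsquare t = 19; +1 → 20 = u.
Latitude subsquare r = 17; +1 → 18 = s.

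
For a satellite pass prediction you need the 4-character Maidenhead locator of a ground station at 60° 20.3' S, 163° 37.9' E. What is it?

RC19

Offset from 180°W / 90°S: lon 343.63°, lat 29.66°.
Field: 343.63/20 → 17 → R, 29.66/10 → 2 → C; chars RC.
Square: 3.63/2 → 1, 9.66/1 → 9; chars 19.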